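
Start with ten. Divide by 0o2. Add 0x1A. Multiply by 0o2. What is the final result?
Convert ten (English words) → 10 (decimal)
Start: 10
Convert 0o2 (octal) → 2 (decimal)
10 ÷ 2 = 5
Convert 0x1A (hexadecimal) → 1×16 + 10 = 26 (decimal)
5 + 26 = 31
Convert 0o2 (octal) → 2 (decimal)
31 × 2 = 62
62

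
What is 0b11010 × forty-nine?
Convert 0b11010 (binary) → 16 + 8 + 2 = 26 (decimal)
Convert forty-nine (English words) → 49 (decimal)
Compute 26 × 49 = 1274
1274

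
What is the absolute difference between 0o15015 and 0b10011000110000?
Convert 0o15015 (octal) → 1×4096 + 5×512 + 1×8 + 5 = 6669 (decimal)
Convert 0b10011000110000 (binary) → 8192 + 1024 + 512 + 32 + 16 = 9776 (decimal)
Compute |6669 - 9776| = 3107
3107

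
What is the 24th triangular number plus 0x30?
The 24th triangular number = 24×25/2 = 300
Convert 0x30 (hexadecimal) → 3×16 = 48 (decimal)
Compute 300 + 48 = 348
348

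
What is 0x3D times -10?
Convert 0x3D (hexadecimal) → 3×16 + 13 = 61 (decimal)
Compute 61 × -10 = -610
-610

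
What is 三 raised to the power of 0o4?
Convert 三 (Chinese numeral) → 3 (decimal)
Convert 0o4 (octal) → 4 (decimal)
Compute 3 ^ 4 = 81
81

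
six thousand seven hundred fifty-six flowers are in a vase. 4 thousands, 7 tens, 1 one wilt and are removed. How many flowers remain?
Convert six thousand seven hundred fifty-six (English words) → 6×1000 + 7×100 + 56 = 6756 (decimal)
Convert 4 thousands, 7 tens, 1 one (place-value notation) → 4×1000 + 7×10 + 1 = 4071 (decimal)
Compute 6756 - 4071 = 2685
2685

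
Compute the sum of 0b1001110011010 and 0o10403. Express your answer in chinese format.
Convert 0b1001110011010 (binary) → 4096 + 512 + 256 + 128 + 16 + 8 + 2 = 5018 (decimal)
Convert 0o10403 (octal) → 1×4096 + 4×64 + 3 = 4355 (decimal)
Compute 5018 + 4355 = 9373
Convert 9373 (decimal) → 9373 = 9×1000 + 3×100 + 7×10 + 3 → 九千三百七十三 (Chinese numeral)
九千三百七十三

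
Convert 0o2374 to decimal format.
Convert 0o2374 (octal) → 2×512 + 3×64 + 7×8 + 4 = 1276 (decimal)
1276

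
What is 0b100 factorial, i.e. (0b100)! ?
Convert 0b100 (binary) → 4 (decimal)
Compute 4! = 24
24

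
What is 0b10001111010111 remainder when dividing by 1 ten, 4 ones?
Convert 0b10001111010111 (binary) → 8192 + 512 + 256 + 128 + 64 + 16 + 4 + 2 + 1 = 9175 (decimal)
Convert 1 ten, 4 ones (place-value notation) → 1×10 + 4 = 14 (decimal)
Compute 9175 mod 14 = 5
5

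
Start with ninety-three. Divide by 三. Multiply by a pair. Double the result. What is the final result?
Convert ninety-three (English words) → 93 (decimal)
Start: 93
Convert 三 (Chinese numeral) → 3 (decimal)
93 ÷ 3 = 31
Convert a pair (colloquial) → 2 (decimal)
31 × 2 = 62
62 × 2 = 124
124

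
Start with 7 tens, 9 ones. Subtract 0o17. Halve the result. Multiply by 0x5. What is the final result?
Convert 7 tens, 9 ones (place-value notation) → 7×10 + 9 = 79 (decimal)
Start: 79
Convert 0o17 (octal) → 1×8 + 7 = 15 (decimal)
79 - 15 = 64
64 ÷ 2 = 32
Convert 0x5 (hexadecimal) → 5 (decimal)
32 × 5 = 160
160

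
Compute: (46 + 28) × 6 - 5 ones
Convert 5 ones (place-value notation) → 5 (decimal)
Expression in decimal: (46 + 28) × 6 - 5
Parentheses first: 46 + 28 = 74
Multiply: 74 × 6 = 444
Subtract: 444 - 5 = 439
439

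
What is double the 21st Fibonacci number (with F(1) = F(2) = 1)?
The 21st Fibonacci number (with F(1) = F(2) = 1) = 10946
Compute 10946 × 2 = 21892
21892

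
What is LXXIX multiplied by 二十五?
Convert LXXIX (Roman numeral) → 50 + 10 + 10 + 9 = 79 (decimal)
Convert 二十五 (Chinese numeral) → 2×10 + 5 = 25 (decimal)
Compute 79 × 25 = 1975
1975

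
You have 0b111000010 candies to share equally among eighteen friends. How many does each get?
Convert 0b111000010 (binary) → 256 + 128 + 64 + 2 = 450 (decimal)
Convert eighteen (English words) → 18 (decimal)
Compute 450 ÷ 18 = 25
25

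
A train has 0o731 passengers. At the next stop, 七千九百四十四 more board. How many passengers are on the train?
Convert 0o731 (octal) → 7×64 + 3×8 + 1 = 473 (decimal)
Convert 七千九百四十四 (Chinese numeral) → 7×1000 + 9×100 + 4×10 + 4 = 7944 (decimal)
Compute 473 + 7944 = 8417
8417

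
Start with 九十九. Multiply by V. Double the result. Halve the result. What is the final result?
Convert 九十九 (Chinese numeral) → 9×10 + 9 = 99 (decimal)
Start: 99
Convert V (Roman numeral) → 5 (decimal)
99 × 5 = 495
495 × 2 = 990
990 ÷ 2 = 495
495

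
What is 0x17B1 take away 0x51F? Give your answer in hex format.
Convert 0x17B1 (hexadecimal) → 1×4096 + 7×256 + 11×16 + 1 = 6065 (decimal)
Convert 0x51F (hexadecimal) → 5×256 + 1×16 + 15 = 1311 (decimal)
Compute 6065 - 1311 = 4754
Convert 4754 (decimal) → 4754 = 1×4096 + 2×256 + 9×16 + 2 → 0x1292 (hexadecimal)
0x1292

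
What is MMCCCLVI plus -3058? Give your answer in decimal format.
Convert MMCCCLVI (Roman numeral) → 1000 + 1000 + 100 + 100 + 100 + 50 + 5 + 1 = 2356 (decimal)
Compute 2356 + -3058 = -702
-702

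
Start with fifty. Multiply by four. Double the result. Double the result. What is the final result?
Convert fifty (English words) → 50 (decimal)
Start: 50
Convert four (English words) → 4 (decimal)
50 × 4 = 200
200 × 2 = 400
400 × 2 = 800
800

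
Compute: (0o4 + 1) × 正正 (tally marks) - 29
Convert 0o4 (octal) → 4 (decimal)
Convert 正正 (tally marks) → 5 + 5 = 10 (decimal)
Expression in decimal: (4 + 1) × 10 - 29
Parentheses first: 4 + 1 = 5
Multiply: 5 × 10 = 50
Subtract: 50 - 29 = 21
21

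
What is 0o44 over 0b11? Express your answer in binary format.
Convert 0o44 (octal) → 4×8 + 4 = 36 (decimal)
Convert 0b11 (binary) → 2 + 1 = 3 (decimal)
Compute 36 ÷ 3 = 12
Convert 12 (decimal) → 12 = 8 + 4 → 0b1100 (binary)
0b1100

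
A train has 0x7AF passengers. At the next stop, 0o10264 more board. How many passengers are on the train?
Convert 0x7AF (hexadecimal) → 7×256 + 10×16 + 15 = 1967 (decimal)
Convert 0o10264 (octal) → 1×4096 + 2×64 + 6×8 + 4 = 4276 (decimal)
Compute 1967 + 4276 = 6243
6243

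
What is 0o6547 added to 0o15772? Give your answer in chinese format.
Convert 0o6547 (octal) → 6×512 + 5×64 + 4×8 + 7 = 3431 (decimal)
Convert 0o15772 (octal) → 1×4096 + 5×512 + 7×64 + 7×8 + 2 = 7162 (decimal)
Compute 3431 + 7162 = 10593
Convert 10593 (decimal) → 10593 = 1×10000 + 5×100 + 9×10 + 3 → 一万零五百九十三 (Chinese numeral)
一万零五百九十三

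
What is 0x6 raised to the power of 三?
Convert 0x6 (hexadecimal) → 6 (decimal)
Convert 三 (Chinese numeral) → 3 (decimal)
Compute 6 ^ 3 = 216
216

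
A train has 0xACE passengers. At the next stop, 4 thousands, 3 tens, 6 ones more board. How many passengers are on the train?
Convert 0xACE (hexadecimal) → 10×256 + 12×16 + 14 = 2766 (decimal)
Convert 4 thousands, 3 tens, 6 ones (place-value notation) → 4×1000 + 3×10 + 6 = 4036 (decimal)
Compute 2766 + 4036 = 6802
6802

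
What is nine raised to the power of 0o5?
Convert nine (English words) → 9 (decimal)
Convert 0o5 (octal) → 5 (decimal)
Compute 9 ^ 5 = 59049
59049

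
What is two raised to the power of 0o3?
Convert two (English words) → 2 (decimal)
Convert 0o3 (octal) → 3 (decimal)
Compute 2 ^ 3 = 8
8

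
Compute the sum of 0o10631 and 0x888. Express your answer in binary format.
Convert 0o10631 (octal) → 1×4096 + 6×64 + 3×8 + 1 = 4505 (decimal)
Convert 0x888 (hexadecimal) → 8×256 + 8×16 + 8 = 2184 (decimal)
Compute 4505 + 2184 = 6689
Convert 6689 (decimal) → 6689 = 4096 + 2048 + 512 + 32 + 1 → 0b1101000100001 (binary)
0b1101000100001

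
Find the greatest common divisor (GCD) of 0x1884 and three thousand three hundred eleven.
Convert 0x1884 (hexadecimal) → 1×4096 + 8×256 + 8×16 + 4 = 6276 (decimal)
Convert three thousand three hundred eleven (English words) → 3×1000 + 3×100 + 11 = 3311 (decimal)
Compute gcd(6276, 3311) = 1
1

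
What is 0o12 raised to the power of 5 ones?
Convert 0o12 (octal) → 1×8 + 2 = 10 (decimal)
Convert 5 ones (place-value notation) → 5 (decimal)
Compute 10 ^ 5 = 100000
100000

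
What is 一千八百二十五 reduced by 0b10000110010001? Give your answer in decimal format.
Convert 一千八百二十五 (Chinese numeral) → 1×1000 + 8×100 + 2×10 + 5 = 1825 (decimal)
Convert 0b10000110010001 (binary) → 8192 + 256 + 128 + 16 + 1 = 8593 (decimal)
Compute 1825 - 8593 = -6768
-6768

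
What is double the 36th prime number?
The 36th prime number = 151
Compute 151 × 2 = 302
302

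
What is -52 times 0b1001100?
Convert 0b1001100 (binary) → 64 + 8 + 4 = 76 (decimal)
Compute -52 × 76 = -3952
-3952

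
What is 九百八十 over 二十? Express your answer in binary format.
Convert 九百八十 (Chinese numeral) → 9×100 + 8×10 = 980 (decimal)
Convert 二十 (Chinese numeral) → 2×10 = 20 (decimal)
Compute 980 ÷ 20 = 49
Convert 49 (decimal) → 49 = 32 + 16 + 1 → 0b110001 (binary)
0b110001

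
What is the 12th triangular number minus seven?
The 12th triangular number = 12×13/2 = 78
Convert seven (English words) → 7 (decimal)
Compute 78 - 7 = 71
71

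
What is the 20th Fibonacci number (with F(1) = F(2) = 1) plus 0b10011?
The 20th Fibonacci number (with F(1) = F(2) = 1) = 6765
Convert 0b10011 (binary) → 16 + 2 + 1 = 19 (decimal)
Compute 6765 + 19 = 6784
6784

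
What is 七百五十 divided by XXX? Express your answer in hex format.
Convert 七百五十 (Chinese numeral) → 7×100 + 5×10 = 750 (decimal)
Convert XXX (Roman numeral) → 10 + 10 + 10 = 30 (decimal)
Compute 750 ÷ 30 = 25
Convert 25 (decimal) → 25 = 1×16 + 9 → 0x19 (hexadecimal)
0x19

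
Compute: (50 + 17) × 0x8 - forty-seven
Convert 0x8 (hexadecimal) → 8 (decimal)
Convert forty-seven (English words) → 47 (decimal)
Expression in decimal: (50 + 17) × 8 - 47
Parentheses first: 50 + 17 = 67
Multiply: 67 × 8 = 536
Subtract: 536 - 47 = 489
489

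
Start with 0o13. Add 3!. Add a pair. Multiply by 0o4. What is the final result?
Convert 0o13 (octal) → 1×8 + 3 = 11 (decimal)
Start: 11
Convert 3! (factorial) → 6 (decimal)
11 + 6 = 17
Convert a pair (colloquial) → 2 (decimal)
17 + 2 = 19
Convert 0o4 (octal) → 4 (decimal)
19 × 4 = 76
76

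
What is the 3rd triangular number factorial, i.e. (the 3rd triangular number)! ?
Convert the 3rd triangular number (triangular index) → 3×4/2 = 6 (decimal)
Compute 6! = 720
720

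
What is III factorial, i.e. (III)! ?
Convert III (Roman numeral) → 1 + 1 + 1 = 3 (decimal)
Compute 3! = 6
6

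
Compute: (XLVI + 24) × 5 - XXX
Convert XLVI (Roman numeral) → 40 + 5 + 1 = 46 (decimal)
Convert XXX (Roman numeral) → 10 + 10 + 10 = 30 (decimal)
Expression in decimal: (46 + 24) × 5 - 30
Parentheses first: 46 + 24 = 70
Multiply: 70 × 5 = 350
Subtract: 350 - 30 = 320
320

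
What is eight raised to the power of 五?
Convert eight (English words) → 8 (decimal)
Convert 五 (Chinese numeral) → 5 (decimal)
Compute 8 ^ 5 = 32768
32768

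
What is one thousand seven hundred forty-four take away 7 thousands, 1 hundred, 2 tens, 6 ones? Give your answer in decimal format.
Convert one thousand seven hundred forty-four (English words) → 1×1000 + 7×100 + 44 = 1744 (decimal)
Convert 7 thousands, 1 hundred, 2 tens, 6 ones (place-value notation) → 7×1000 + 1×100 + 2×10 + 6 = 7126 (decimal)
Compute 1744 - 7126 = -5382
-5382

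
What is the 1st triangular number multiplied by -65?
Convert the 1st triangular number (triangular index) → 1×2/2 = 1 (decimal)
Compute 1 × -65 = -65
-65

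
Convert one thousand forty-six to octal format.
Convert one thousand forty-six (English words) → 1×1000 + 46 = 1046 (decimal)
Convert 1046 (decimal) → 1046 = 2×512 + 2×8 + 6 → 0o2026 (octal)
0o2026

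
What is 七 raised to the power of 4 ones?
Convert 七 (Chinese numeral) → 7 (decimal)
Convert 4 ones (place-value notation) → 4 (decimal)
Compute 7 ^ 4 = 2401
2401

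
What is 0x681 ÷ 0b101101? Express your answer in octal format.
Convert 0x681 (hexadecimal) → 6×256 + 8×16 + 1 = 1665 (decimal)
Convert 0b101101 (binary) → 32 + 8 + 4 + 1 = 45 (decimal)
Compute 1665 ÷ 45 = 37
Convert 37 (decimal) → 37 = 4×8 + 5 → 0o45 (octal)
0o45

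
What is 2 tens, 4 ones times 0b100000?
Convert 2 tens, 4 ones (place-value notation) → 2×10 + 4 = 24 (decimal)
Convert 0b100000 (binary) → 32 (decimal)
Compute 24 × 32 = 768
768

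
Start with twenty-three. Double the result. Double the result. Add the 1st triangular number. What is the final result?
Convert twenty-three (English words) → 23 (decimal)
Start: 23
23 × 2 = 46
46 × 2 = 92
Convert the 1st triangular number (triangular index) → 1×2/2 = 1 (decimal)
92 + 1 = 93
93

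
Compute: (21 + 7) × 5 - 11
Parentheses first: 21 + 7 = 28
Multiply: 28 × 5 = 140
Subtract: 140 - 11 = 129
129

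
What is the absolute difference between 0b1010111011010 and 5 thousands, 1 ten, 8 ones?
Convert 0b1010111011010 (binary) → 4096 + 1024 + 256 + 128 + 64 + 16 + 8 + 2 = 5594 (decimal)
Convert 5 thousands, 1 ten, 8 ones (place-value notation) → 5×1000 + 1×10 + 8 = 5018 (decimal)
Compute |5594 - 5018| = 576
576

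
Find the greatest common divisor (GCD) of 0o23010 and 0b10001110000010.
Convert 0o23010 (octal) → 2×4096 + 3×512 + 1×8 = 9736 (decimal)
Convert 0b10001110000010 (binary) → 8192 + 512 + 256 + 128 + 2 = 9090 (decimal)
Compute gcd(9736, 9090) = 2
2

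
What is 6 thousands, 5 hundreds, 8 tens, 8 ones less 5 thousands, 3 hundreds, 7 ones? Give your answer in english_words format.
Convert 6 thousands, 5 hundreds, 8 tens, 8 ones (place-value notation) → 6×1000 + 5×100 + 8×10 + 8 = 6588 (decimal)
Convert 5 thousands, 3 hundreds, 7 ones (place-value notation) → 5×1000 + 3×100 + 7 = 5307 (decimal)
Compute 6588 - 5307 = 1281
Convert 1281 (decimal) → 1281 = 1×1000 + 2×100 + 81 → one thousand two hundred eighty-one (English words)
one thousand two hundred eighty-one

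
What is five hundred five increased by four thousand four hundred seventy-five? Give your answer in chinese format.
Convert five hundred five (English words) → 5×100 + 5 = 505 (decimal)
Convert four thousand four hundred seventy-five (English words) → 4×1000 + 4×100 + 75 = 4475 (decimal)
Compute 505 + 4475 = 4980
Convert 4980 (decimal) → 4980 = 4×1000 + 9×100 + 8×10 → 四千九百八十 (Chinese numeral)
四千九百八十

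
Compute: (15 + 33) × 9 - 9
Parentheses first: 15 + 33 = 48
Multiply: 48 × 9 = 432
Subtract: 432 - 9 = 423
423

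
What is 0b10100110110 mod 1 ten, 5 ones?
Convert 0b10100110110 (binary) → 1024 + 256 + 32 + 16 + 4 + 2 = 1334 (decimal)
Convert 1 ten, 5 ones (place-value notation) → 1×10 + 5 = 15 (decimal)
Compute 1334 mod 15 = 14
14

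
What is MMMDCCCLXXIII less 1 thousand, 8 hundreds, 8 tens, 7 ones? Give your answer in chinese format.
Convert MMMDCCCLXXIII (Roman numeral) → 1000 + 1000 + 1000 + 500 + 100 + 100 + 100 + 50 + 10 + 10 + 1 + 1 + 1 = 3873 (decimal)
Convert 1 thousand, 8 hundreds, 8 tens, 7 ones (place-value notation) → 1×1000 + 8×100 + 8×10 + 7 = 1887 (decimal)
Compute 3873 - 1887 = 1986
Convert 1986 (decimal) → 1986 = 1×1000 + 9×100 + 8×10 + 6 → 一千九百八十六 (Chinese numeral)
一千九百八十六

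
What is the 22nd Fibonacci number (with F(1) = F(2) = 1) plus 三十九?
The 22nd Fibonacci number (with F(1) = F(2) = 1) = 17711
Convert 三十九 (Chinese numeral) → 3×10 + 9 = 39 (decimal)
Compute 17711 + 39 = 17750
17750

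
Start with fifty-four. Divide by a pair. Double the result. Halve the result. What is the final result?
Convert fifty-four (English words) → 54 (decimal)
Start: 54
Convert a pair (colloquial) → 2 (decimal)
54 ÷ 2 = 27
27 × 2 = 54
54 ÷ 2 = 27
27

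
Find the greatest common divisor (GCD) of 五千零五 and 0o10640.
Convert 五千零五 (Chinese numeral) → 5×1000 + 5 = 5005 (decimal)
Convert 0o10640 (octal) → 1×4096 + 6×64 + 4×8 = 4512 (decimal)
Compute gcd(5005, 4512) = 1
1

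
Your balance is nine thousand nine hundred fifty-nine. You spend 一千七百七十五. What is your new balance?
Convert nine thousand nine hundred fifty-nine (English words) → 9×1000 + 9×100 + 59 = 9959 (decimal)
Convert 一千七百七十五 (Chinese numeral) → 1×1000 + 7×100 + 7×10 + 5 = 1775 (decimal)
Compute 9959 - 1775 = 8184
8184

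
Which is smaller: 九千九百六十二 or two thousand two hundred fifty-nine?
Convert 九千九百六十二 (Chinese numeral) → 9×1000 + 9×100 + 6×10 + 2 = 9962 (decimal)
Convert two thousand two hundred fifty-nine (English words) → 2×1000 + 2×100 + 59 = 2259 (decimal)
Compare 9962 vs 2259: smaller = 2259
2259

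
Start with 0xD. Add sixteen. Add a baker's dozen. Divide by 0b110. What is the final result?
Convert 0xD (hexadecimal) → 13 (decimal)
Start: 13
Convert sixteen (English words) → 16 (decimal)
13 + 16 = 29
Convert a baker's dozen (colloquial) → 13 (decimal)
29 + 13 = 42
Convert 0b110 (binary) → 4 + 2 = 6 (decimal)
42 ÷ 6 = 7
7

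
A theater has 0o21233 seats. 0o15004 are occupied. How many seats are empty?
Convert 0o21233 (octal) → 2×4096 + 1×512 + 2×64 + 3×8 + 3 = 8859 (decimal)
Convert 0o15004 (octal) → 1×4096 + 5×512 + 4 = 6660 (decimal)
Compute 8859 - 6660 = 2199
2199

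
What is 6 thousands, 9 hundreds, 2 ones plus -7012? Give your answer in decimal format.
Convert 6 thousands, 9 hundreds, 2 ones (place-value notation) → 6×1000 + 9×100 + 2 = 6902 (decimal)
Compute 6902 + -7012 = -110
-110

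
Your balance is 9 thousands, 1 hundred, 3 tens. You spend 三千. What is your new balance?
Convert 9 thousands, 1 hundred, 3 tens (place-value notation) → 9×1000 + 1×100 + 3×10 = 9130 (decimal)
Convert 三千 (Chinese numeral) → 3×1000 = 3000 (decimal)
Compute 9130 - 3000 = 6130
6130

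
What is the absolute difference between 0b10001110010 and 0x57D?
Convert 0b10001110010 (binary) → 1024 + 64 + 32 + 16 + 2 = 1138 (decimal)
Convert 0x57D (hexadecimal) → 5×256 + 7×16 + 13 = 1405 (decimal)
Compute |1138 - 1405| = 267
267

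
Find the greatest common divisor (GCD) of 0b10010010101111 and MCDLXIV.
Convert 0b10010010101111 (binary) → 8192 + 1024 + 128 + 32 + 8 + 4 + 2 + 1 = 9391 (decimal)
Convert MCDLXIV (Roman numeral) → 1000 + 400 + 50 + 10 + 4 = 1464 (decimal)
Compute gcd(9391, 1464) = 1
1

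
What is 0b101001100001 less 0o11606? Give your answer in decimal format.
Convert 0b101001100001 (binary) → 2048 + 512 + 64 + 32 + 1 = 2657 (decimal)
Convert 0o11606 (octal) → 1×4096 + 1×512 + 6×64 + 6 = 4998 (decimal)
Compute 2657 - 4998 = -2341
-2341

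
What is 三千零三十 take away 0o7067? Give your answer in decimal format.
Convert 三千零三十 (Chinese numeral) → 3×1000 + 3×10 = 3030 (decimal)
Convert 0o7067 (octal) → 7×512 + 6×8 + 7 = 3639 (decimal)
Compute 3030 - 3639 = -609
-609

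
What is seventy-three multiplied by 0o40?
Convert seventy-three (English words) → 73 (decimal)
Convert 0o40 (octal) → 4×8 = 32 (decimal)
Compute 73 × 32 = 2336
2336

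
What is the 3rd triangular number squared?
The 3rd triangular number = 3×4/2 = 6
Compute 6² = 6 × 6 = 36
36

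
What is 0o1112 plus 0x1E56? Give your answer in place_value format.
Convert 0o1112 (octal) → 1×512 + 1×64 + 1×8 + 2 = 586 (decimal)
Convert 0x1E56 (hexadecimal) → 1×4096 + 14×256 + 5×16 + 6 = 7766 (decimal)
Compute 586 + 7766 = 8352
Convert 8352 (decimal) → 8352 = 8×1000 + 3×100 + 5×10 + 2 → 8 thousands, 3 hundreds, 5 tens, 2 ones (place-value notation)
8 thousands, 3 hundreds, 5 tens, 2 ones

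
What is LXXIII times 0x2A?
Convert LXXIII (Roman numeral) → 50 + 10 + 10 + 1 + 1 + 1 = 73 (decimal)
Convert 0x2A (hexadecimal) → 2×16 + 10 = 42 (decimal)
Compute 73 × 42 = 3066
3066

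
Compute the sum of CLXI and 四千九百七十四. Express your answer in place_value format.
Convert CLXI (Roman numeral) → 100 + 50 + 10 + 1 = 161 (decimal)
Convert 四千九百七十四 (Chinese numeral) → 4×1000 + 9×100 + 7×10 + 4 = 4974 (decimal)
Compute 161 + 4974 = 5135
Convert 5135 (decimal) → 5135 = 5×1000 + 1×100 + 3×10 + 5 → 5 thousands, 1 hundred, 3 tens, 5 ones (place-value notation)
5 thousands, 1 hundred, 3 tens, 5 ones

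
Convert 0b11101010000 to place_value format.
Convert 0b11101010000 (binary) → 1024 + 512 + 256 + 64 + 16 = 1872 (decimal)
Convert 1872 (decimal) → 1872 = 1×1000 + 8×100 + 7×10 + 2 → 1 thousand, 8 hundreds, 7 tens, 2 ones (place-value notation)
1 thousand, 8 hundreds, 7 tens, 2 ones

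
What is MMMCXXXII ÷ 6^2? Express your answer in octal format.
Convert MMMCXXXII (Roman numeral) → 1000 + 1000 + 1000 + 100 + 10 + 10 + 10 + 1 + 1 = 3132 (decimal)
Convert 6^2 (power) → 36 (decimal)
Compute 3132 ÷ 36 = 87
Convert 87 (decimal) → 87 = 1×64 + 2×8 + 7 → 0o127 (octal)
0o127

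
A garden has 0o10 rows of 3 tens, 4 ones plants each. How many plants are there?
Convert 3 tens, 4 ones (place-value notation) → 3×10 + 4 = 34 (decimal)
Convert 0o10 (octal) → 1×8 = 8 (decimal)
Compute 34 × 8 = 272
272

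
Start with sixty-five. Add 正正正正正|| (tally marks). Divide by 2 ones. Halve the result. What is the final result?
Convert sixty-five (English words) → 65 (decimal)
Start: 65
Convert 正正正正正|| (tally marks) → 5 + 5 + 5 + 5 + 5 + 2 = 27 (decimal)
65 + 27 = 92
Convert 2 ones (place-value notation) → 2 (decimal)
92 ÷ 2 = 46
46 ÷ 2 = 23
23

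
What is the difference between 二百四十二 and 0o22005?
Convert 二百四十二 (Chinese numeral) → 2×100 + 4×10 + 2 = 242 (decimal)
Convert 0o22005 (octal) → 2×4096 + 2×512 + 5 = 9221 (decimal)
Difference: |242 - 9221| = 8979
8979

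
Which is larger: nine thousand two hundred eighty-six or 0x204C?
Convert nine thousand two hundred eighty-six (English words) → 9×1000 + 2×100 + 86 = 9286 (decimal)
Convert 0x204C (hexadecimal) → 2×4096 + 4×16 + 12 = 8268 (decimal)
Compare 9286 vs 8268: larger = 9286
9286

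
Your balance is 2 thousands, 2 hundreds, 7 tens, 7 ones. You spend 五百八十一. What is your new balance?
Convert 2 thousands, 2 hundreds, 7 tens, 7 ones (place-value notation) → 2×1000 + 2×100 + 7×10 + 7 = 2277 (decimal)
Convert 五百八十一 (Chinese numeral) → 5×100 + 8×10 + 1 = 581 (decimal)
Compute 2277 - 581 = 1696
1696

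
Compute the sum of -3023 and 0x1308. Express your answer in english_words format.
Convert 0x1308 (hexadecimal) → 1×4096 + 3×256 + 8 = 4872 (decimal)
Compute -3023 + 4872 = 1849
Convert 1849 (decimal) → 1849 = 1×1000 + 8×100 + 49 → one thousand eight hundred forty-nine (English words)
one thousand eight hundred forty-nine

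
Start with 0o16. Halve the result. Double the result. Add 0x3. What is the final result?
Convert 0o16 (octal) → 1×8 + 6 = 14 (decimal)
Start: 14
14 ÷ 2 = 7
7 × 2 = 14
Convert 0x3 (hexadecimal) → 3 (decimal)
14 + 3 = 17
17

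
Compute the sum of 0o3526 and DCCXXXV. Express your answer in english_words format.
Convert 0o3526 (octal) → 3×512 + 5×64 + 2×8 + 6 = 1878 (decimal)
Convert DCCXXXV (Roman numeral) → 500 + 100 + 100 + 10 + 10 + 10 + 5 = 735 (decimal)
Compute 1878 + 735 = 2613
Convert 2613 (decimal) → 2613 = 2×1000 + 6×100 + 13 → two thousand six hundred thirteen (English words)
two thousand six hundred thirteen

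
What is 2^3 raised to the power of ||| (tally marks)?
Convert 2^3 (power) → 8 (decimal)
Convert ||| (tally marks) → 3 (decimal)
Compute 8 ^ 3 = 512
512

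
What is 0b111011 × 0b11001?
Convert 0b111011 (binary) → 32 + 16 + 8 + 2 + 1 = 59 (decimal)
Convert 0b11001 (binary) → 16 + 8 + 1 = 25 (decimal)
Compute 59 × 25 = 1475
1475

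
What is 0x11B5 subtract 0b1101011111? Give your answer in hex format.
Convert 0x11B5 (hexadecimal) → 1×4096 + 1×256 + 11×16 + 5 = 4533 (decimal)
Convert 0b1101011111 (binary) → 512 + 256 + 64 + 16 + 8 + 4 + 2 + 1 = 863 (decimal)
Compute 4533 - 863 = 3670
Convert 3670 (decimal) → 3670 = 14×256 + 5×16 + 6 → 0xE56 (hexadecimal)
0xE56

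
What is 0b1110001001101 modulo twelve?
Convert 0b1110001001101 (binary) → 4096 + 2048 + 1024 + 64 + 8 + 4 + 1 = 7245 (decimal)
Convert twelve (English words) → 12 (decimal)
Compute 7245 mod 12 = 9
9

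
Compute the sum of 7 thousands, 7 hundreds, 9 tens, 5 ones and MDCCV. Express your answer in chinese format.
Convert 7 thousands, 7 hundreds, 9 tens, 5 ones (place-value notation) → 7×1000 + 7×100 + 9×10 + 5 = 7795 (decimal)
Convert MDCCV (Roman numeral) → 1000 + 500 + 100 + 100 + 5 = 1705 (decimal)
Compute 7795 + 1705 = 9500
Convert 9500 (decimal) → 9500 = 9×1000 + 5×100 → 九千五百 (Chinese numeral)
九千五百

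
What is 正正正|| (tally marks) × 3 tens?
Convert 正正正|| (tally marks) → 5 + 5 + 5 + 2 = 17 (decimal)
Convert 3 tens (place-value notation) → 3×10 = 30 (decimal)
Compute 17 × 30 = 510
510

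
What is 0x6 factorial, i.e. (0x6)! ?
Convert 0x6 (hexadecimal) → 6 (decimal)
Compute 6! = 720
720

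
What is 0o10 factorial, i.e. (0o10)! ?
Convert 0o10 (octal) → 1×8 = 8 (decimal)
Compute 8! = 40320
40320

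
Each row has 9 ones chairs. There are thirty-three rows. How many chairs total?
Convert 9 ones (place-value notation) → 9 (decimal)
Convert thirty-three (English words) → 33 (decimal)
Compute 9 × 33 = 297
297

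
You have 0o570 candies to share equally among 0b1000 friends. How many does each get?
Convert 0o570 (octal) → 5×64 + 7×8 = 376 (decimal)
Convert 0b1000 (binary) → 8 (decimal)
Compute 376 ÷ 8 = 47
47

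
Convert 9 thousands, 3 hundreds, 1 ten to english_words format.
Convert 9 thousands, 3 hundreds, 1 ten (place-value notation) → 9×1000 + 3×100 + 1×10 = 9310 (decimal)
Convert 9310 (decimal) → 9310 = 9×1000 + 3×100 + 10 → nine thousand three hundred ten (English words)
nine thousand three hundred ten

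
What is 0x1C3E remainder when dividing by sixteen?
Convert 0x1C3E (hexadecimal) → 1×4096 + 12×256 + 3×16 + 14 = 7230 (decimal)
Convert sixteen (English words) → 16 (decimal)
Compute 7230 mod 16 = 14
14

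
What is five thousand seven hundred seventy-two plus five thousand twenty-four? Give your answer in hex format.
Convert five thousand seven hundred seventy-two (English words) → 5×1000 + 7×100 + 72 = 5772 (decimal)
Convert five thousand twenty-four (English words) → 5×1000 + 24 = 5024 (decimal)
Compute 5772 + 5024 = 10796
Convert 10796 (decimal) → 10796 = 2×4096 + 10×256 + 2×16 + 12 → 0x2A2C (hexadecimal)
0x2A2C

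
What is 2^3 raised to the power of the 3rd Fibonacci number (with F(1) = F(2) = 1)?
Convert 2^3 (power) → 8 (decimal)
Convert the 3rd Fibonacci number (with F(1) = F(2) = 1) (Fibonacci index) → 1, 1, 2 → 2 (decimal)
Compute 8 ^ 2 = 64
64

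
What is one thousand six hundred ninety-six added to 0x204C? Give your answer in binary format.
Convert one thousand six hundred ninety-six (English words) → 1×1000 + 6×100 + 96 = 1696 (decimal)
Convert 0x204C (hexadecimal) → 2×4096 + 4×16 + 12 = 8268 (decimal)
Compute 1696 + 8268 = 9964
Convert 9964 (decimal) → 9964 = 8192 + 1024 + 512 + 128 + 64 + 32 + 8 + 4 → 0b10011011101100 (binary)
0b10011011101100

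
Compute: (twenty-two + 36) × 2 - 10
Convert twenty-two (English words) → 22 (decimal)
Expression in decimal: (22 + 36) × 2 - 10
Parentheses first: 22 + 36 = 58
Multiply: 58 × 2 = 116
Subtract: 116 - 10 = 106
106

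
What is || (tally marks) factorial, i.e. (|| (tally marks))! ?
Convert || (tally marks) → 2 (decimal)
Compute 2! = 2
2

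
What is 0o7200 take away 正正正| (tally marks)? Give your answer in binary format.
Convert 0o7200 (octal) → 7×512 + 2×64 = 3712 (decimal)
Convert 正正正| (tally marks) → 5 + 5 + 5 + 1 = 16 (decimal)
Compute 3712 - 16 = 3696
Convert 3696 (decimal) → 3696 = 2048 + 1024 + 512 + 64 + 32 + 16 → 0b111001110000 (binary)
0b111001110000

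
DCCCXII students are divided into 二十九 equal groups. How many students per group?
Convert DCCCXII (Roman numeral) → 500 + 100 + 100 + 100 + 10 + 1 + 1 = 812 (decimal)
Convert 二十九 (Chinese numeral) → 2×10 + 9 = 29 (decimal)
Compute 812 ÷ 29 = 28
28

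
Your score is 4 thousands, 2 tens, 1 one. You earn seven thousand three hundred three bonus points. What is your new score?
Convert 4 thousands, 2 tens, 1 one (place-value notation) → 4×1000 + 2×10 + 1 = 4021 (decimal)
Convert seven thousand three hundred three (English words) → 7×1000 + 3×100 + 3 = 7303 (decimal)
Compute 4021 + 7303 = 11324
11324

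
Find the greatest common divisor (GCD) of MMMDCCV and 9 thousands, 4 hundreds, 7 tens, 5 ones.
Convert MMMDCCV (Roman numeral) → 1000 + 1000 + 1000 + 500 + 100 + 100 + 5 = 3705 (decimal)
Convert 9 thousands, 4 hundreds, 7 tens, 5 ones (place-value notation) → 9×1000 + 4×100 + 7×10 + 5 = 9475 (decimal)
Compute gcd(3705, 9475) = 5
5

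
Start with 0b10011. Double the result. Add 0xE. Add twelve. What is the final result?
Convert 0b10011 (binary) → 16 + 2 + 1 = 19 (decimal)
Start: 19
19 × 2 = 38
Convert 0xE (hexadecimal) → 14 (decimal)
38 + 14 = 52
Convert twelve (English words) → 12 (decimal)
52 + 12 = 64
64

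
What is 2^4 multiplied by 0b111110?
Convert 2^4 (power) → 16 (decimal)
Convert 0b111110 (binary) → 32 + 16 + 8 + 4 + 2 = 62 (decimal)
Compute 16 × 62 = 992
992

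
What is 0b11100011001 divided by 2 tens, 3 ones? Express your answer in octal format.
Convert 0b11100011001 (binary) → 1024 + 512 + 256 + 16 + 8 + 1 = 1817 (decimal)
Convert 2 tens, 3 ones (place-value notation) → 2×10 + 3 = 23 (decimal)
Compute 1817 ÷ 23 = 79
Convert 79 (decimal) → 79 = 1×64 + 1×8 + 7 → 0o117 (octal)
0o117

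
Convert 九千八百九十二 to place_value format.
Convert 九千八百九十二 (Chinese numeral) → 9×1000 + 8×100 + 9×10 + 2 = 9892 (decimal)
Convert 9892 (decimal) → 9892 = 9×1000 + 8×100 + 9×10 + 2 → 9 thousands, 8 hundreds, 9 tens, 2 ones (place-value notation)
9 thousands, 8 hundreds, 9 tens, 2 ones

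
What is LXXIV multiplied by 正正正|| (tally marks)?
Convert LXXIV (Roman numeral) → 50 + 10 + 10 + 4 = 74 (decimal)
Convert 正正正|| (tally marks) → 5 + 5 + 5 + 2 = 17 (decimal)
Compute 74 × 17 = 1258
1258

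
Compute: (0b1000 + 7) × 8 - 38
Convert 0b1000 (binary) → 8 (decimal)
Expression in decimal: (8 + 7) × 8 - 38
Parentheses first: 8 + 7 = 15
Multiply: 15 × 8 = 120
Subtract: 120 - 38 = 82
82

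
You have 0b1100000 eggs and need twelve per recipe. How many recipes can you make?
Convert 0b1100000 (binary) → 64 + 32 = 96 (decimal)
Convert twelve (English words) → 12 (decimal)
Compute 96 ÷ 12 = 8
8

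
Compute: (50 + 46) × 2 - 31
Parentheses first: 50 + 46 = 96
Multiply: 96 × 2 = 192
Subtract: 192 - 31 = 161
161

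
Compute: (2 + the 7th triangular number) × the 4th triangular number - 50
Convert the 7th triangular number (triangular index) → 7×8/2 = 28 (decimal)
Convert the 4th triangular number (triangular index) → 4×5/2 = 10 (decimal)
Expression in decimal: (2 + 28) × 10 - 50
Parentheses first: 2 + 28 = 30
Multiply: 30 × 10 = 300
Subtract: 300 - 50 = 250
250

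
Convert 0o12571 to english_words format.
Convert 0o12571 (octal) → 1×4096 + 2×512 + 5×64 + 7×8 + 1 = 5497 (decimal)
Convert 5497 (decimal) → 5497 = 5×1000 + 4×100 + 97 → five thousand four hundred ninety-seven (English words)
five thousand four hundred ninety-seven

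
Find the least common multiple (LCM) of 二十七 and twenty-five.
Convert 二十七 (Chinese numeral) → 2×10 + 7 = 27 (decimal)
Convert twenty-five (English words) → 25 (decimal)
Compute lcm(27, 25) = 675
675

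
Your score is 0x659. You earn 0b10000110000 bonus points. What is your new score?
Convert 0x659 (hexadecimal) → 6×256 + 5×16 + 9 = 1625 (decimal)
Convert 0b10000110000 (binary) → 1024 + 32 + 16 = 1072 (decimal)
Compute 1625 + 1072 = 2697
2697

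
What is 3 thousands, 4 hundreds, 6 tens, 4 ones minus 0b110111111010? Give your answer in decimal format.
Convert 3 thousands, 4 hundreds, 6 tens, 4 ones (place-value notation) → 3×1000 + 4×100 + 6×10 + 4 = 3464 (decimal)
Convert 0b110111111010 (binary) → 2048 + 1024 + 256 + 128 + 64 + 32 + 16 + 8 + 2 = 3578 (decimal)
Compute 3464 - 3578 = -114
-114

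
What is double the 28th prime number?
The 28th prime number = 107
Compute 107 × 2 = 214
214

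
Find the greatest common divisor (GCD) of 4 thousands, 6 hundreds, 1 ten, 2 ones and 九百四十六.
Convert 4 thousands, 6 hundreds, 1 ten, 2 ones (place-value notation) → 4×1000 + 6×100 + 1×10 + 2 = 4612 (decimal)
Convert 九百四十六 (Chinese numeral) → 9×100 + 4×10 + 6 = 946 (decimal)
Compute gcd(4612, 946) = 2
2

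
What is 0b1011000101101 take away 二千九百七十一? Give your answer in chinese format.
Convert 0b1011000101101 (binary) → 4096 + 1024 + 512 + 32 + 8 + 4 + 1 = 5677 (decimal)
Convert 二千九百七十一 (Chinese numeral) → 2×1000 + 9×100 + 7×10 + 1 = 2971 (decimal)
Compute 5677 - 2971 = 2706
Convert 2706 (decimal) → 2706 = 2×1000 + 7×100 + 6 → 二千七百零六 (Chinese numeral)
二千七百零六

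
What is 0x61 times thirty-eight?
Convert 0x61 (hexadecimal) → 6×16 + 1 = 97 (decimal)
Convert thirty-eight (English words) → 38 (decimal)
Compute 97 × 38 = 3686
3686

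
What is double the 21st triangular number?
The 21st triangular number = 21×22/2 = 231
Compute 231 × 2 = 462
462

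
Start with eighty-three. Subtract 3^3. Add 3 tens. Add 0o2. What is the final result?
Convert eighty-three (English words) → 83 (decimal)
Start: 83
Convert 3^3 (power) → 27 (decimal)
83 - 27 = 56
Convert 3 tens (place-value notation) → 3×10 = 30 (decimal)
56 + 30 = 86
Convert 0o2 (octal) → 2 (decimal)
86 + 2 = 88
88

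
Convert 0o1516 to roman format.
Convert 0o1516 (octal) → 1×512 + 5×64 + 1×8 + 6 = 846 (decimal)
Convert 846 (decimal) → 846 = 500 + 100 + 100 + 100 + 40 + 5 + 1 → DCCCXLVI (Roman numeral)
DCCCXLVI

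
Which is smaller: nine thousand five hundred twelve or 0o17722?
Convert nine thousand five hundred twelve (English words) → 9×1000 + 5×100 + 12 = 9512 (decimal)
Convert 0o17722 (octal) → 1×4096 + 7×512 + 7×64 + 2×8 + 2 = 8146 (decimal)
Compare 9512 vs 8146: smaller = 8146
8146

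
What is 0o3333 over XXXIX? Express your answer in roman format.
Convert 0o3333 (octal) → 3×512 + 3×64 + 3×8 + 3 = 1755 (decimal)
Convert XXXIX (Roman numeral) → 10 + 10 + 10 + 9 = 39 (decimal)
Compute 1755 ÷ 39 = 45
Convert 45 (decimal) → 45 = 40 + 5 → XLV (Roman numeral)
XLV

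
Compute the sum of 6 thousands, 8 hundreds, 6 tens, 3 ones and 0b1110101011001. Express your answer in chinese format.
Convert 6 thousands, 8 hundreds, 6 tens, 3 ones (place-value notation) → 6×1000 + 8×100 + 6×10 + 3 = 6863 (decimal)
Convert 0b1110101011001 (binary) → 4096 + 2048 + 1024 + 256 + 64 + 16 + 8 + 1 = 7513 (decimal)
Compute 6863 + 7513 = 14376
Convert 14376 (decimal) → 14376 = 1×10000 + 4×1000 + 3×100 + 7×10 + 6 → 一万四千三百七十六 (Chinese numeral)
一万四千三百七十六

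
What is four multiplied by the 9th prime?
Convert four (English words) → 4 (decimal)
Convert the 9th prime (prime index) → 23 (decimal)
Compute 4 × 23 = 92
92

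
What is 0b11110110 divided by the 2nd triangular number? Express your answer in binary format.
Convert 0b11110110 (binary) → 128 + 64 + 32 + 16 + 4 + 2 = 246 (decimal)
Convert the 2nd triangular number (triangular index) → 2×3/2 = 3 (decimal)
Compute 246 ÷ 3 = 82
Convert 82 (decimal) → 82 = 64 + 16 + 2 → 0b1010010 (binary)
0b1010010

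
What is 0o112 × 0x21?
Convert 0o112 (octal) → 1×64 + 1×8 + 2 = 74 (decimal)
Convert 0x21 (hexadecimal) → 2×16 + 1 = 33 (decimal)
Compute 74 × 33 = 2442
2442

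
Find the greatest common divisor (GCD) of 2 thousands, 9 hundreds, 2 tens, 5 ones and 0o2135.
Convert 2 thousands, 9 hundreds, 2 tens, 5 ones (place-value notation) → 2×1000 + 9×100 + 2×10 + 5 = 2925 (decimal)
Convert 0o2135 (octal) → 2×512 + 1×64 + 3×8 + 5 = 1117 (decimal)
Compute gcd(2925, 1117) = 1
1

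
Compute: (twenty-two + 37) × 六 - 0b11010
Convert twenty-two (English words) → 22 (decimal)
Convert 六 (Chinese numeral) → 6 (decimal)
Convert 0b11010 (binary) → 16 + 8 + 2 = 26 (decimal)
Expression in decimal: (22 + 37) × 6 - 26
Parentheses first: 22 + 37 = 59
Multiply: 59 × 6 = 354
Subtract: 354 - 26 = 328
328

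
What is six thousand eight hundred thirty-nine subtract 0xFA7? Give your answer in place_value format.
Convert six thousand eight hundred thirty-nine (English words) → 6×1000 + 8×100 + 39 = 6839 (decimal)
Convert 0xFA7 (hexadecimal) → 15×256 + 10×16 + 7 = 4007 (decimal)
Compute 6839 - 4007 = 2832
Convert 2832 (decimal) → 2832 = 2×1000 + 8×100 + 3×10 + 2 → 2 thousands, 8 hundreds, 3 tens, 2 ones (place-value notation)
2 thousands, 8 hundreds, 3 tens, 2 ones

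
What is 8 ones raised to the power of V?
Convert 8 ones (place-value notation) → 8 (decimal)
Convert V (Roman numeral) → 5 (decimal)
Compute 8 ^ 5 = 32768
32768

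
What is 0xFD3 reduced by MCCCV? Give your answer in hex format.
Convert 0xFD3 (hexadecimal) → 15×256 + 13×16 + 3 = 4051 (decimal)
Convert MCCCV (Roman numeral) → 1000 + 100 + 100 + 100 + 5 = 1305 (decimal)
Compute 4051 - 1305 = 2746
Convert 2746 (decimal) → 2746 = 10×256 + 11×16 + 10 → 0xABA (hexadecimal)
0xABA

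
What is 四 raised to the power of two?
Convert 四 (Chinese numeral) → 4 (decimal)
Convert two (English words) → 2 (decimal)
Compute 4 ^ 2 = 16
16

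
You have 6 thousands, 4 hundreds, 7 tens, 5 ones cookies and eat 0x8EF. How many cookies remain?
Convert 6 thousands, 4 hundreds, 7 tens, 5 ones (place-value notation) → 6×1000 + 4×100 + 7×10 + 5 = 6475 (decimal)
Convert 0x8EF (hexadecimal) → 8×256 + 14×16 + 15 = 2287 (decimal)
Compute 6475 - 2287 = 4188
4188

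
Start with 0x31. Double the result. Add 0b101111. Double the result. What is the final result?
Convert 0x31 (hexadecimal) → 3×16 + 1 = 49 (decimal)
Start: 49
49 × 2 = 98
Convert 0b101111 (binary) → 32 + 8 + 4 + 2 + 1 = 47 (decimal)
98 + 47 = 145
145 × 2 = 290
290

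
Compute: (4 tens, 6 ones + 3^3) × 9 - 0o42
Convert 4 tens, 6 ones (place-value notation) → 4×10 + 6 = 46 (decimal)
Convert 3^3 (power) → 27 (decimal)
Convert 0o42 (octal) → 4×8 + 2 = 34 (decimal)
Expression in decimal: (46 + 27) × 9 - 34
Parentheses first: 46 + 27 = 73
Multiply: 73 × 9 = 657
Subtract: 657 - 34 = 623
623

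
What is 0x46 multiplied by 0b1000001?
Convert 0x46 (hexadecimal) → 4×16 + 6 = 70 (decimal)
Convert 0b1000001 (binary) → 64 + 1 = 65 (decimal)
Compute 70 × 65 = 4550
4550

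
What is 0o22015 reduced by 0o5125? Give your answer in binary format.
Convert 0o22015 (octal) → 2×4096 + 2×512 + 1×8 + 5 = 9229 (decimal)
Convert 0o5125 (octal) → 5×512 + 1×64 + 2×8 + 5 = 2645 (decimal)
Compute 9229 - 2645 = 6584
Convert 6584 (decimal) → 6584 = 4096 + 2048 + 256 + 128 + 32 + 16 + 8 → 0b1100110111000 (binary)
0b1100110111000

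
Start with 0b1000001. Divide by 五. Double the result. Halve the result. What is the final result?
Convert 0b1000001 (binary) → 64 + 1 = 65 (decimal)
Start: 65
Convert 五 (Chinese numeral) → 5 (decimal)
65 ÷ 5 = 13
13 × 2 = 26
26 ÷ 2 = 13
13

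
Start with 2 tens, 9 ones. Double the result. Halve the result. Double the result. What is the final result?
Convert 2 tens, 9 ones (place-value notation) → 2×10 + 9 = 29 (decimal)
Start: 29
29 × 2 = 58
58 ÷ 2 = 29
29 × 2 = 58
58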